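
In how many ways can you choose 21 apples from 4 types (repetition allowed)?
C(21+4-1, 4-1) = C(24, 3) = 2024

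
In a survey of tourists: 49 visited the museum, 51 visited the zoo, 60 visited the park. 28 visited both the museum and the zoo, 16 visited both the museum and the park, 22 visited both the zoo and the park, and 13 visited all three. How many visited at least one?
|A∪B∪C| = 49+51+60-28-16-22+13 = 107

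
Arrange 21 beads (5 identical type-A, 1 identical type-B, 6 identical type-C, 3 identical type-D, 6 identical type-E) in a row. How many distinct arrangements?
21! / (5! × 1! × 6! × 3! × 6!) = 136882025280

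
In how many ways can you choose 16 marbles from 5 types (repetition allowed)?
C(16+5-1, 5-1) = C(20, 4) = 4845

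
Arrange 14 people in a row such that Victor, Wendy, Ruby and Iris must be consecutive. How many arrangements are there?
Treat the 4 as one block: (14-4+1)! × 4! = 39916800 × 24 = 958003200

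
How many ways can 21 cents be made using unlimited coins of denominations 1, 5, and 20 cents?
Coefficient of x^21 in 1/(1-x^1) · 1/(1-x^5) · 1/(1-x^20). Case on j = number of 20-cent coins (j = 0..1); remainder r = 21 - 20j is made from {1,5} in ⌊r/5⌋+1 ways. r = 21, 1 → 5 + 1 = 6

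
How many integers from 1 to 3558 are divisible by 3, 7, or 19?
⌊3558/3⌋+⌊3558/7⌋+⌊3558/19⌋ - ⌊3558/21⌋-⌊3558/57⌋-⌊3558/133⌋ + ⌊3558/399⌋ = 1186+508+187 - 169-62-26 + 8 = 1632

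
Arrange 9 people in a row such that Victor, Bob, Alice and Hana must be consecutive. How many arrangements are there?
Treat the 4 as one block: (9-4+1)! × 4! = 720 × 24 = 17280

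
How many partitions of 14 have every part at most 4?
Let r_j(i) = number of partitions of i into parts ≤ j, for i = 0..14. r_1(i) = 1 for all i; r_j(i) = r_{j-1}(i) + r_j(i-j). Rows j = 2..4: ≤2: 1 1 2 2 3 3 4 4 5 5 6 6 7 7 8; ≤3: 1 1 2 3 4 5 7 8 10 12 14 16 19 21 24; ≤4: 1 1 2 3 5 6 9 11 15 18 23 27 34 39 47. r_4(14) = 47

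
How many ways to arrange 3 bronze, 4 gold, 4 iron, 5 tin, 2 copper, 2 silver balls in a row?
20! / (3! × 4! × 4! × 5! × 2! × 2!) = 1466593128000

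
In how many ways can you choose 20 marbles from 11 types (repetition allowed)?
C(20+11-1, 11-1) = C(30, 10) = 30045015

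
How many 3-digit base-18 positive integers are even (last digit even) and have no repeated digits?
Last∈{0,2,4,6,8,10,12,14,16}. Last=0: 272. Last nonzero: 8×16×P(16,1) = 2048. Total = 2320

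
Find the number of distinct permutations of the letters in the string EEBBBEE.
7! / (4! × 3!) = 35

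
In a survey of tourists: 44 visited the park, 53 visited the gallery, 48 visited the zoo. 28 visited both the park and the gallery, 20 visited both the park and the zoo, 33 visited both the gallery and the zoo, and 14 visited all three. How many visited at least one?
|A∪B∪C| = 44+53+48-28-20-33+14 = 78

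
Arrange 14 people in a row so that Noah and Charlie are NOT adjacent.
Total - adjacent = 14! - (14-1)!×2 = 87178291200 - 12454041600 = 74724249600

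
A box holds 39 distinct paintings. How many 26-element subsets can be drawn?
C(39,26) = 39!/(26!×13!) = 8122425444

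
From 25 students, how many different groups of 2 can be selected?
C(25,2) = 25!/(2!×23!) = 300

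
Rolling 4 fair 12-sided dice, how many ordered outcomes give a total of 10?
Coefficient of x^10 in (x + x² + ... + x^12)^4. By inclusion-exclusion on dice exceeding 12: Σ_j (-1)^j C(4,j)·C(10-1-12j, 3) = C(4,0)·C(9,3) = 1·84 = 84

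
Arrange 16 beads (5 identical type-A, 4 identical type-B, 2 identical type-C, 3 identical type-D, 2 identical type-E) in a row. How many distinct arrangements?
16! / (5! × 4! × 2! × 3! × 2!) = 302702400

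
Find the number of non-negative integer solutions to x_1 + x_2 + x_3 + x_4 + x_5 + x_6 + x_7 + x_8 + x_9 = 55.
C(55+9-1, 9-1) = C(63, 8) = 3872894697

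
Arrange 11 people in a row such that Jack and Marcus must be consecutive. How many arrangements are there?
Treat the 2 as one block: (11-2+1)! × 2! = 3628800 × 2 = 7257600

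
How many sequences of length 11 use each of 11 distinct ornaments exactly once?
11! = 39916800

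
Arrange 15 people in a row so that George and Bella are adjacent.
Treat as block: (15-1)! × 2! = 87178291200 × 2 = 174356582400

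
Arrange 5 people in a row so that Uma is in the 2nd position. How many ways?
Fix one position: (5-1)! = 24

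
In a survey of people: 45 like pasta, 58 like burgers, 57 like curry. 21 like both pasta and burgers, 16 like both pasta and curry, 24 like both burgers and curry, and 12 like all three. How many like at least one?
|A∪B∪C| = 45+58+57-21-16-24+12 = 111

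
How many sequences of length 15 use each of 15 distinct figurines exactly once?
15! = 1307674368000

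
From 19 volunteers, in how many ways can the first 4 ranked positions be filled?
P(19,4) = 19!/(19-4)! = 93024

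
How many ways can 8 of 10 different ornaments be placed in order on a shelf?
P(10,8) = 10!/(10-8)! = 1814400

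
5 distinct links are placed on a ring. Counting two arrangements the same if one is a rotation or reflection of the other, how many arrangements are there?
(5-1)!/2 = 24/2 = 12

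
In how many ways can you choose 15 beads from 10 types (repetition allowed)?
C(15+10-1, 10-1) = C(24, 9) = 1307504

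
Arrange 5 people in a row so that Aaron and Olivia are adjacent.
Treat as block: (5-1)! × 2! = 24 × 2 = 48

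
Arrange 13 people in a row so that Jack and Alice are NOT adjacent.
Total - adjacent = 13! - (13-1)!×2 = 6227020800 - 958003200 = 5269017600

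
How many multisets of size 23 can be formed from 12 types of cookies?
C(23+12-1, 12-1) = C(34, 11) = 286097760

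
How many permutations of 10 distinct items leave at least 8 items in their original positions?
Exactly j fixed points: C(10,j)·!(10-j); sum over j ≥ 8 (derangement numbers via !m = (m-1)·(!(m-1) + !(m-2)): !0..!2 = 1, 0, 1). Σ_{j=8}^{10} C(10,j)·!(10-j) = C(10,8)·!2 + C(10,9)·!1 + C(10,10)·!0 = 45·1 + 10·0 + 1·1 = 46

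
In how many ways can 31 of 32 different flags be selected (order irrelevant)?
C(32,31) = 32!/(31!×1!) = 32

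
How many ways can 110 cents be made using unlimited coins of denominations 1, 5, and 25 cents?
Coefficient of x^110 in 1/(1-x^1) · 1/(1-x^5) · 1/(1-x^25). Case on j = number of 25-cent coins (j = 0..4); remainder r = 110 - 25j is made from {1,5} in ⌊r/5⌋+1 ways. r = 110, 85, 60, 35, 10 → 23 + 18 + 13 + 8 + 3 = 65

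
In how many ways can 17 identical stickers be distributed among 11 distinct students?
C(17+11-1, 11-1) = C(27, 10) = 8436285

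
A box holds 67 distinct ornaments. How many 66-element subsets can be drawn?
C(67,66) = 67!/(66!×1!) = 67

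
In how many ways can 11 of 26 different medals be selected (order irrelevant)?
C(26,11) = 26!/(11!×15!) = 7726160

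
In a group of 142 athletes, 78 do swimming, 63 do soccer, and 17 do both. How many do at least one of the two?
|A∪B| = |A| + |B| - |A∩B| = 78 + 63 - 17 = 124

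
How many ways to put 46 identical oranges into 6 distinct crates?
C(46+6-1, 6-1) = C(51, 5) = 2349060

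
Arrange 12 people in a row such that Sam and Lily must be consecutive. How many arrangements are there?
Treat the 2 as one block: (12-2+1)! × 2! = 39916800 × 2 = 79833600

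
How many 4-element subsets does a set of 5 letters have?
C(5,4) = 5!/(4!×1!) = 5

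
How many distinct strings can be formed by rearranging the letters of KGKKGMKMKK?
10! / (2! × 2! × 6!) = 1260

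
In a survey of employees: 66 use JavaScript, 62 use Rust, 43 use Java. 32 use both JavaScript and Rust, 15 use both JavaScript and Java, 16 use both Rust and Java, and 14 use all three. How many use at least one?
|A∪B∪C| = 66+62+43-32-15-16+14 = 122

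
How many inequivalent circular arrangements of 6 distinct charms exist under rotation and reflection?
(6-1)!/2 = 120/2 = 60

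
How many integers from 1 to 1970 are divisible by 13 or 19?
⌊1970/13⌋ + ⌊1970/19⌋ - ⌊1970/247⌋ = 151 + 103 - 7 = 247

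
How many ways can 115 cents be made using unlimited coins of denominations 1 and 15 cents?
Coefficient of x^115 in 1/(1-x^1) · 1/(1-x^15). Use j coins of 15 for j = 0..⌊115/15⌋ = 7, the rest in 1s: 7 + 1 = 8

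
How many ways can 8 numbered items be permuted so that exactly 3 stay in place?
Choose the 3 fixed points C(8,3) = 56, derange the rest: !5 = Σ_{j=0}^{5} (-1)^j·5!/j! = 120 - 120 + 60 - 20 + 5 - 1 = 44. Product = 56 × 44 = 2464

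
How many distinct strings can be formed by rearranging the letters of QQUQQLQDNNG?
11! / (1! × 1! × 1! × 1! × 5! × 2!) = 166320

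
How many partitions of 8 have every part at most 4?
Let r_j(i) = number of partitions of i into parts ≤ j, for i = 0..8. r_1(i) = 1 for all i; r_j(i) = r_{j-1}(i) + r_j(i-j). Rows j = 2..4: ≤2: 1 1 2 2 3 3 4 4 5; ≤3: 1 1 2 3 4 5 7 8 10; ≤4: 1 1 2 3 5 6 9 11 15. r_4(8) = 15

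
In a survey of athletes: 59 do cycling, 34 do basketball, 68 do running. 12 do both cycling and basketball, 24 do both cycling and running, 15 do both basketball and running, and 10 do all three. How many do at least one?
|A∪B∪C| = 59+34+68-12-24-15+10 = 120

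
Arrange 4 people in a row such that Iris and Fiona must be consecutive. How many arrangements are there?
Treat the 2 as one block: (4-2+1)! × 2! = 6 × 2 = 12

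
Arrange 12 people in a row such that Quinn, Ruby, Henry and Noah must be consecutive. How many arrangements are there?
Treat the 4 as one block: (12-4+1)! × 4! = 362880 × 24 = 8709120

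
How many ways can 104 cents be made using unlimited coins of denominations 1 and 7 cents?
Coefficient of x^104 in 1/(1-x^1) · 1/(1-x^7). Use j coins of 7 for j = 0..⌊104/7⌋ = 14, the rest in 1s: 14 + 1 = 15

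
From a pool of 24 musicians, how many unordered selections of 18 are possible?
C(24,18) = 24!/(18!×6!) = 134596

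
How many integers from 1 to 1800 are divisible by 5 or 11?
⌊1800/5⌋ + ⌊1800/11⌋ - ⌊1800/55⌋ = 360 + 163 - 32 = 491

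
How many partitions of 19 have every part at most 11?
Let r_j(i) = number of partitions of i into parts ≤ j, for i = 0..19. r_1(i) = 1 for all i; r_j(i) = r_{j-1}(i) + r_j(i-j). Rows j = 2..11: ≤2: 1 1 2 2 3 3 4 4 5 5 6 6 7 7 8 8 9 9 10 10; ≤3: 1 1 2 3 4 5 7 8 10 12 14 16 19 21 24 27 30 33 37 40; ≤4: 1 1 2 3 5 6 9 11 15 18 23 27 34 39 47 54 64 72 84 94; ≤5: 1 1 2 3 5 7 10 13 18 23 30 37 47 57 70 84 101 119 141 164; ≤6: 1 1 2 3 5 7 11 14 20 26 35 44 58 71 90 110 136 163 199 235; ≤7: 1 1 2 3 5 7 11 15 21 28 38 49 65 82 105 131 164 201 248 300; ≤8: 1 1 2 3 5 7 11 15 22 29 40 52 70 89 116 146 186 230 288 352; ≤9: 1 1 2 3 5 7 11 15 22 30 41 54 73 94 123 157 201 252 318 393; ≤10: 1 1 2 3 5 7 11 15 22 30 42 55 75 97 128 164 212 267 340 423; ≤11: 1 1 2 3 5 7 11 15 22 30 42 56 76 99 131 169 219 278 355 445. r_11(19) = 445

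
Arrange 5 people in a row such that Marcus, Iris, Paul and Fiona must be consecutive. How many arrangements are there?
Treat the 4 as one block: (5-4+1)! × 4! = 2 × 24 = 48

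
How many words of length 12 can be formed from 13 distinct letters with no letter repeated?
P(13,12) = 13!/(13-12)! = 6227020800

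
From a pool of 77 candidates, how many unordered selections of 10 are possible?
C(77,10) = 77!/(10!×67!) = 1096993404430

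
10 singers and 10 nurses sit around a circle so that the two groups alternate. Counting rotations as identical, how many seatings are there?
Fix one of the singers: (10-1)! ways for the remaining singers, × 10! ways for the nurses = 362880 × 3628800 = 1316818944000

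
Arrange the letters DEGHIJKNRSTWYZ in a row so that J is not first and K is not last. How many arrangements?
By inclusion-exclusion: 14! - 2×(14-1)! + (14-2)! = 87178291200 - 12454041600 + 479001600 = 75203251200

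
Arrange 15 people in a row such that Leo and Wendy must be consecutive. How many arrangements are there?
Treat the 2 as one block: (15-2+1)! × 2! = 87178291200 × 2 = 174356582400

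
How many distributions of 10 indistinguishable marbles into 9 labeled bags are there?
C(10+9-1, 9-1) = C(18, 8) = 43758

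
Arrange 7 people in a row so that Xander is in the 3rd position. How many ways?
Fix one position: (7-1)! = 720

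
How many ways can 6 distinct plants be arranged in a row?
6! = 720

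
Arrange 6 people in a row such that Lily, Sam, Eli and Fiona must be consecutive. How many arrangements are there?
Treat the 4 as one block: (6-4+1)! × 4! = 6 × 24 = 144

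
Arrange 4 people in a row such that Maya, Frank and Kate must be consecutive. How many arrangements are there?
Treat the 3 as one block: (4-3+1)! × 3! = 2 × 6 = 12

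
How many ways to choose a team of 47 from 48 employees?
C(48,47) = 48!/(47!×1!) = 48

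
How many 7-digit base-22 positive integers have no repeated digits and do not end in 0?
Last digit: 21 nonzero choices. First digit: 20 (nonzero, ≠last). Middle 5: P(20,5) = 1860480. Total = 781401600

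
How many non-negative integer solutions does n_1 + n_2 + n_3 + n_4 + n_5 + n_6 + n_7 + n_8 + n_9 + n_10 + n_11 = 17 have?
C(17+11-1, 11-1) = C(27, 10) = 8436285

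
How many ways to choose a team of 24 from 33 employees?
C(33,24) = 33!/(24!×9!) = 38567100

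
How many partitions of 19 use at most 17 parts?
By conjugation, equals partitions of 19 into parts ≤ 17. Let r_j(i) = number of partitions of i into parts ≤ j, for i = 0..19. r_1(i) = 1 for all i; r_j(i) = r_{j-1}(i) + r_j(i-j). Rows j = 2..17: ≤2: 1 1 2 2 3 3 4 4 5 5 6 6 7 7 8 8 9 9 10 10; ≤3: 1 1 2 3 4 5 7 8 10 12 14 16 19 21 24 27 30 33 37 40; ≤4: 1 1 2 3 5 6 9 11 15 18 23 27 34 39 47 54 64 72 84 94; ≤5: 1 1 2 3 5 7 10 13 18 23 30 37 47 57 70 84 101 119 141 164; ≤6: 1 1 2 3 5 7 11 14 20 26 35 44 58 71 90 110 136 163 199 235; ≤7: 1 1 2 3 5 7 11 15 21 28 38 49 65 82 105 131 164 201 248 300; ≤8: 1 1 2 3 5 7 11 15 22 29 40 52 70 89 116 146 186 230 288 352; ≤9: 1 1 2 3 5 7 11 15 22 30 41 54 73 94 123 157 201 252 318 393; ≤10: 1 1 2 3 5 7 11 15 22 30 42 55 75 97 128 164 212 267 340 423; ≤11: 1 1 2 3 5 7 11 15 22 30 42 56 76 99 131 169 219 278 355 445; ≤12: 1 1 2 3 5 7 11 15 22 30 42 56 77 100 133 172 224 285 366 460; ≤13: 1 1 2 3 5 7 11 15 22 30 42 56 77 101 134 174 227 290 373 471; ≤14: 1 1 2 3 5 7 11 15 22 30 42 56 77 101 135 175 229 293 378 478; ≤15: 1 1 2 3 5 7 11 15 22 30 42 56 77 101 135 176 230 295 381 483; ≤16: 1 1 2 3 5 7 11 15 22 30 42 56 77 101 135 176 231 296 383 486; ≤17: 1 1 2 3 5 7 11 15 22 30 42 56 77 101 135 176 231 297 384 488. r_17(19) = 488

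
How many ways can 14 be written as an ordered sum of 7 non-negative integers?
C(14+7-1, 7-1) = C(20, 6) = 38760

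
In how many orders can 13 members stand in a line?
13! = 6227020800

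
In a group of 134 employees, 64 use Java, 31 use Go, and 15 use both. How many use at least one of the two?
|A∪B| = |A| + |B| - |A∩B| = 64 + 31 - 15 = 80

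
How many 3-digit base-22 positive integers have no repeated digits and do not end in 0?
Last digit: 21 nonzero choices. First digit: 20 (nonzero, ≠last). Middle 1: P(20,1) = 20. Total = 8400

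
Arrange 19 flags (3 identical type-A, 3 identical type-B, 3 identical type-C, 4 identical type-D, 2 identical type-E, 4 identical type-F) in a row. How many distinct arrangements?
19! / (3! × 3! × 3! × 4! × 2! × 4!) = 488864376000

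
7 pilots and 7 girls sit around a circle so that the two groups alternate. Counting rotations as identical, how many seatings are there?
Fix one of the pilots: (7-1)! ways for the remaining pilots, × 7! ways for the girls = 720 × 5040 = 3628800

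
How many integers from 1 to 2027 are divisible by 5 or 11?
⌊2027/5⌋ + ⌊2027/11⌋ - ⌊2027/55⌋ = 405 + 184 - 36 = 553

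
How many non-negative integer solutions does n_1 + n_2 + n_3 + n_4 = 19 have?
C(19+4-1, 4-1) = C(22, 3) = 1540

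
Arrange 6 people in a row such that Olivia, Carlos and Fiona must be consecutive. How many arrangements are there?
Treat the 3 as one block: (6-3+1)! × 3! = 24 × 6 = 144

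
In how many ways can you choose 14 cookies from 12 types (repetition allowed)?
C(14+12-1, 12-1) = C(25, 11) = 4457400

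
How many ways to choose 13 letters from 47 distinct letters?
C(47,13) = 47!/(13!×34!) = 140676848445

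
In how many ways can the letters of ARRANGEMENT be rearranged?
11! / (2! × 2! × 2! × 1! × 2! × 1! × 1!) = 2494800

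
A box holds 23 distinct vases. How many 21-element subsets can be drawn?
C(23,21) = 23!/(21!×2!) = 253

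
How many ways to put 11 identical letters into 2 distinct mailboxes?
C(11+2-1, 2-1) = C(12, 1) = 12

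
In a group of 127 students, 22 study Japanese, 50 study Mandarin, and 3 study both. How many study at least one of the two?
|A∪B| = |A| + |B| - |A∩B| = 22 + 50 - 3 = 69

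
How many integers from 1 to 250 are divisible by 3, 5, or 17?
⌊250/3⌋+⌊250/5⌋+⌊250/17⌋ - ⌊250/15⌋-⌊250/51⌋-⌊250/85⌋ + ⌊250/255⌋ = 83+50+14 - 16-4-2 + 0 = 125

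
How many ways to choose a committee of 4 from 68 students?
C(68,4) = 68!/(4!×64!) = 814385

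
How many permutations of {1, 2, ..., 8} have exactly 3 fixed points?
Choose the 3 fixed points C(8,3) = 56, derange the rest: !5 = Σ_{j=0}^{5} (-1)^j·5!/j! = 120 - 120 + 60 - 20 + 5 - 1 = 44. Product = 56 × 44 = 2464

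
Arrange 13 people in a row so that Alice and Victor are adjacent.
Treat as block: (13-1)! × 2! = 479001600 × 2 = 958003200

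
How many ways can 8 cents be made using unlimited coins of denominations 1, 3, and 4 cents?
Coefficient of x^8 in 1/(1-x^1) · 1/(1-x^3) · 1/(1-x^4). Case on j = number of 4-cent coins (j = 0..2); remainder r = 8 - 4j is made from {1,3} in ⌊r/3⌋+1 ways. r = 8, 4, 0 → 3 + 2 + 1 = 6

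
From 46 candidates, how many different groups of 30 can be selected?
C(46,30) = 46!/(30!×16!) = 991493848554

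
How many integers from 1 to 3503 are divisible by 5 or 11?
⌊3503/5⌋ + ⌊3503/11⌋ - ⌊3503/55⌋ = 700 + 318 - 63 = 955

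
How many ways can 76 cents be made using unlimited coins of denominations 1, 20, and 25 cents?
Coefficient of x^76 in 1/(1-x^1) · 1/(1-x^20) · 1/(1-x^25). Case on j = number of 25-cent coins (j = 0..3); remainder r = 76 - 25j is made from {1,20} in ⌊r/20⌋+1 ways. r = 76, 51, 26, 1 → 4 + 3 + 2 + 1 = 10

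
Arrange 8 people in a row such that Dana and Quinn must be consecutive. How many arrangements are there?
Treat the 2 as one block: (8-2+1)! × 2! = 5040 × 2 = 10080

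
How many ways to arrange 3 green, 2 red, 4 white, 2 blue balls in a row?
11! / (3! × 2! × 4! × 2!) = 69300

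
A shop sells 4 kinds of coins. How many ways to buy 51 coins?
C(51+4-1, 4-1) = C(54, 3) = 24804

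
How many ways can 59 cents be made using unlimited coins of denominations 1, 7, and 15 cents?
Coefficient of x^59 in 1/(1-x^1) · 1/(1-x^7) · 1/(1-x^15). Case on j = number of 15-cent coins (j = 0..3); remainder r = 59 - 15j is made from {1,7} in ⌊r/7⌋+1 ways. r = 59, 44, 29, 14 → 9 + 7 + 5 + 3 = 24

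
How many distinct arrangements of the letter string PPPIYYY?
7! / (1! × 3! × 3!) = 140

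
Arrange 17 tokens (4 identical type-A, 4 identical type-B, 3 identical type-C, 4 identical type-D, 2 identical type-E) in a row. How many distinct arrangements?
17! / (4! × 4! × 3! × 4! × 2!) = 2144142000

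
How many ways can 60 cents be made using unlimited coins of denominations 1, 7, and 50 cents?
Coefficient of x^60 in 1/(1-x^1) · 1/(1-x^7) · 1/(1-x^50). Case on j = number of 50-cent coins (j = 0..1); remainder r = 60 - 50j is made from {1,7} in ⌊r/7⌋+1 ways. r = 60, 10 → 9 + 2 = 11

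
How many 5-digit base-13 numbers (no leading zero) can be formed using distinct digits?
First digit: 12 choices (nonzero). Then descending: 12 × 12 × 11 × 10 × 9 = 142560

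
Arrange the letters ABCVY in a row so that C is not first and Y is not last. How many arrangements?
By inclusion-exclusion: 5! - 2×(5-1)! + (5-2)! = 120 - 48 + 6 = 78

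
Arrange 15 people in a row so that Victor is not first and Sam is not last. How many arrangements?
By inclusion-exclusion: 15! - 2×(15-1)! + (15-2)! = 1307674368000 - 174356582400 + 6227020800 = 1139544806400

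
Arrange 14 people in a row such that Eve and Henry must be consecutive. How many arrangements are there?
Treat the 2 as one block: (14-2+1)! × 2! = 6227020800 × 2 = 12454041600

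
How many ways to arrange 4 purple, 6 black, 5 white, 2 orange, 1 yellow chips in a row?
18! / (4! × 6! × 5! × 2! × 1!) = 1543782240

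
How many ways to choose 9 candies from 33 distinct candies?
C(33,9) = 33!/(9!×24!) = 38567100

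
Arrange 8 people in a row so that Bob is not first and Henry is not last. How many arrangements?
By inclusion-exclusion: 8! - 2×(8-1)! + (8-2)! = 40320 - 10080 + 720 = 30960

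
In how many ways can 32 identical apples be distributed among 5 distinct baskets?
C(32+5-1, 5-1) = C(36, 4) = 58905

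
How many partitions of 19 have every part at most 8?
Let r_j(i) = number of partitions of i into parts ≤ j, for i = 0..19. r_1(i) = 1 for all i; r_j(i) = r_{j-1}(i) + r_j(i-j). Rows j = 2..8: ≤2: 1 1 2 2 3 3 4 4 5 5 6 6 7 7 8 8 9 9 10 10; ≤3: 1 1 2 3 4 5 7 8 10 12 14 16 19 21 24 27 30 33 37 40; ≤4: 1 1 2 3 5 6 9 11 15 18 23 27 34 39 47 54 64 72 84 94; ≤5: 1 1 2 3 5 7 10 13 18 23 30 37 47 57 70 84 101 119 141 164; ≤6: 1 1 2 3 5 7 11 14 20 26 35 44 58 71 90 110 136 163 199 235; ≤7: 1 1 2 3 5 7 11 15 21 28 38 49 65 82 105 131 164 201 248 300; ≤8: 1 1 2 3 5 7 11 15 22 29 40 52 70 89 116 146 186 230 288 352. r_8(19) = 352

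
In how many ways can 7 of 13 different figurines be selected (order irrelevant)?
C(13,7) = 13!/(7!×6!) = 1716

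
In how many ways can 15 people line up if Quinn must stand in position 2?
Fix one position: (15-1)! = 87178291200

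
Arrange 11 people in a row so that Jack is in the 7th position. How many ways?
Fix one position: (11-1)! = 3628800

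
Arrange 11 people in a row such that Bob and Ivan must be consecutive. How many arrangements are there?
Treat the 2 as one block: (11-2+1)! × 2! = 3628800 × 2 = 7257600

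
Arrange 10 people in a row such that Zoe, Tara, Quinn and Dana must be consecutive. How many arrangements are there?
Treat the 4 as one block: (10-4+1)! × 4! = 5040 × 24 = 120960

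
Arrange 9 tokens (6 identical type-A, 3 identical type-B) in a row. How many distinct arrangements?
9! / (6! × 3!) = 84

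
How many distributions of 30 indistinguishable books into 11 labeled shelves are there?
C(30+11-1, 11-1) = C(40, 10) = 847660528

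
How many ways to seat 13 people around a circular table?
Circular: fix one position, arrange the rest. (13-1)! = 479001600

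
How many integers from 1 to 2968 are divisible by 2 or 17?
⌊2968/2⌋ + ⌊2968/17⌋ - ⌊2968/34⌋ = 1484 + 174 - 87 = 1571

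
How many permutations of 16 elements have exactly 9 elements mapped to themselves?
Choose the 9 fixed points C(16,9) = 11440, derange the rest: !7 = Σ_{j=0}^{7} (-1)^j·7!/j! = 5040 - 5040 + 2520 - 840 + 210 - 42 + 7 - 1 = 1854. Product = 11440 × 1854 = 21209760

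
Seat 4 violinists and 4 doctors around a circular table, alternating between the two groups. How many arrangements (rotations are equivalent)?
Fix one of the violinists: (4-1)! ways for the remaining violinists, × 4! ways for the doctors = 6 × 24 = 144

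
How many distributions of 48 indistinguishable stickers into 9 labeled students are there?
C(48+9-1, 9-1) = C(56, 8) = 1420494075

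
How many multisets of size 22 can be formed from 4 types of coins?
C(22+4-1, 4-1) = C(25, 3) = 2300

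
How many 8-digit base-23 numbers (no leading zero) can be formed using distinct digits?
First digit: 22 choices (nonzero). Then descending: 22 × 22 × 21 × 20 × 19 × 18 × 17 × 16 = 18909918720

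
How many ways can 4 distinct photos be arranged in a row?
4! = 24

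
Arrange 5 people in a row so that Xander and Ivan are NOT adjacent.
Total - adjacent = 5! - (5-1)!×2 = 120 - 48 = 72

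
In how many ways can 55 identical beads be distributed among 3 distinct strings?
C(55+3-1, 3-1) = C(57, 2) = 1596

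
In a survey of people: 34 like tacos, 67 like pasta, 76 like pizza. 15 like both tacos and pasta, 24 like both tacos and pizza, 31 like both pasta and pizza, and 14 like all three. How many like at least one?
|A∪B∪C| = 34+67+76-15-24-31+14 = 121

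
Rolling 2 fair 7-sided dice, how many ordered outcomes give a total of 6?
Coefficient of x^6 in (x + x² + ... + x^7)^2. By inclusion-exclusion on dice exceeding 7: Σ_j (-1)^j C(2,j)·C(6-1-7j, 1) = C(2,0)·C(5,1) = 1·5 = 5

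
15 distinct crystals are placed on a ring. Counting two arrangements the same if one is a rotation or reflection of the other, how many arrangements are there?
(15-1)!/2 = 87178291200/2 = 43589145600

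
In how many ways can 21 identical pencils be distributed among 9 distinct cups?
C(21+9-1, 9-1) = C(29, 8) = 4292145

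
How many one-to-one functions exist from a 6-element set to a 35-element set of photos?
P(35,6) = 35!/(35-6)! = 1168675200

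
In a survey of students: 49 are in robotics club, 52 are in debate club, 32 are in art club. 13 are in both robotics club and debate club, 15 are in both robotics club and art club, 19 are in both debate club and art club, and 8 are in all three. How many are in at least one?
|A∪B∪C| = 49+52+32-13-15-19+8 = 94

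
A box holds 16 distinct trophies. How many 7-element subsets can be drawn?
C(16,7) = 16!/(7!×9!) = 11440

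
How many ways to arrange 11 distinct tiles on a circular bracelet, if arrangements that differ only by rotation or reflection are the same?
(11-1)!/2 = 3628800/2 = 1814400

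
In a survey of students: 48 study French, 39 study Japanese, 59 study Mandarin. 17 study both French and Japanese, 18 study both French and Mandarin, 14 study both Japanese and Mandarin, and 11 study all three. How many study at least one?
|A∪B∪C| = 48+39+59-17-18-14+11 = 108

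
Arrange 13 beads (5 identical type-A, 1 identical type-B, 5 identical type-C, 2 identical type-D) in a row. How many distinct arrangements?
13! / (5! × 1! × 5! × 2!) = 216216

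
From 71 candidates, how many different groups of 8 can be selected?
C(71,8) = 71!/(8!×63!) = 10639125640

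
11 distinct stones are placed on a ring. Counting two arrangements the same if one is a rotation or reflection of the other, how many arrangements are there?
(11-1)!/2 = 3628800/2 = 1814400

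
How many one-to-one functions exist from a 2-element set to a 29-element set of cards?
P(29,2) = 29!/(29-2)! = 812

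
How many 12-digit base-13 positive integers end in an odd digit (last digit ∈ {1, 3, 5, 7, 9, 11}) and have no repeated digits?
Last∈{1,3,5,7,9,11}. Last=0: 0. Last nonzero: 6×11×P(11,10) = 2634508800. Total = 2634508800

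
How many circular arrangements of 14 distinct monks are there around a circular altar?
Circular: fix one position, arrange the rest. (14-1)! = 6227020800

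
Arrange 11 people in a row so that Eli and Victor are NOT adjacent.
Total - adjacent = 11! - (11-1)!×2 = 39916800 - 7257600 = 32659200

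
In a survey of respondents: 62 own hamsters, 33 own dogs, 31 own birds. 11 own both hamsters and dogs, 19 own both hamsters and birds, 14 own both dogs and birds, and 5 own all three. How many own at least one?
|A∪B∪C| = 62+33+31-11-19-14+5 = 87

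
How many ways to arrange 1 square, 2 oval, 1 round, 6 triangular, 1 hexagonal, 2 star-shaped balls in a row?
13! / (1! × 2! × 1! × 6! × 1! × 2!) = 2162160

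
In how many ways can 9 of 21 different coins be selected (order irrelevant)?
C(21,9) = 21!/(9!×12!) = 293930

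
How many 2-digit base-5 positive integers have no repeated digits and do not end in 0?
Last digit: 4 nonzero choices. First digit: 3 (nonzero, ≠last). Middle 0: P(3,0) = 1. Total = 12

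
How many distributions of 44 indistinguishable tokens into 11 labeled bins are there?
C(44+11-1, 11-1) = C(54, 10) = 23930713170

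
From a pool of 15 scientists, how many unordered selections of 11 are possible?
C(15,11) = 15!/(11!×4!) = 1365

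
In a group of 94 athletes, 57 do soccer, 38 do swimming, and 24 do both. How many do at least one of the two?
|A∪B| = |A| + |B| - |A∩B| = 57 + 38 - 24 = 71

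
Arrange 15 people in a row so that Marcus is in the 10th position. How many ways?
Fix one position: (15-1)! = 87178291200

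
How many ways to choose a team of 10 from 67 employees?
C(67,10) = 67!/(10!×57!) = 247994680648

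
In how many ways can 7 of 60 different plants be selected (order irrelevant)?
C(60,7) = 60!/(7!×53!) = 386206920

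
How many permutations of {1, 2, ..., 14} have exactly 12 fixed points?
Choose the 12 fixed points C(14,12) = 91, derange the rest: !2 = Σ_{j=0}^{2} (-1)^j·2!/j! = 2 - 2 + 1 = 1. Product = 91 × 1 = 91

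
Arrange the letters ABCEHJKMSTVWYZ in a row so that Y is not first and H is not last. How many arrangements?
By inclusion-exclusion: 14! - 2×(14-1)! + (14-2)! = 87178291200 - 12454041600 + 479001600 = 75203251200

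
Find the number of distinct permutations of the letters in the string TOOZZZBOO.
9! / (1! × 4! × 1! × 3!) = 2520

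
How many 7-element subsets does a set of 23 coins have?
C(23,7) = 23!/(7!×16!) = 245157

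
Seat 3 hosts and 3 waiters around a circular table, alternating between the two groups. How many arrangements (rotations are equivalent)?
Fix one of the hosts: (3-1)! ways for the remaining hosts, × 3! ways for the waiters = 2 × 6 = 12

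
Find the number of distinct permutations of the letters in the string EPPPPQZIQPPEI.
13! / (2! × 1! × 6! × 2! × 2!) = 1081080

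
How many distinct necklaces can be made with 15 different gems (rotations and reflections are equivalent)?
(15-1)!/2 = 87178291200/2 = 43589145600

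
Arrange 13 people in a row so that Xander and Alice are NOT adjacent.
Total - adjacent = 13! - (13-1)!×2 = 6227020800 - 958003200 = 5269017600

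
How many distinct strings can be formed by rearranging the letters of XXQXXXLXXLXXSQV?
15! / (1! × 2! × 2! × 1! × 9!) = 900900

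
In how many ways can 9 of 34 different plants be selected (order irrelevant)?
C(34,9) = 34!/(9!×25!) = 52451256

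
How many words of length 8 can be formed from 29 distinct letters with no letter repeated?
P(29,8) = 29!/(29-8)! = 173059286400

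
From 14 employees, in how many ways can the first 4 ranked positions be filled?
P(14,4) = 14!/(14-4)! = 24024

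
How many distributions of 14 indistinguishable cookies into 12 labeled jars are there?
C(14+12-1, 12-1) = C(25, 11) = 4457400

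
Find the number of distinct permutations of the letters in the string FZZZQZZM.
8! / (5! × 1! × 1! × 1!) = 336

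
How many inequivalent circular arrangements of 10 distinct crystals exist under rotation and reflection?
(10-1)!/2 = 362880/2 = 181440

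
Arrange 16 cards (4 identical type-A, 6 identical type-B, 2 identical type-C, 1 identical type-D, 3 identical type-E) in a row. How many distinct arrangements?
16! / (4! × 6! × 2! × 1! × 3!) = 100900800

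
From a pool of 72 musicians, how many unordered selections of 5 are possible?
C(72,5) = 72!/(5!×67!) = 13991544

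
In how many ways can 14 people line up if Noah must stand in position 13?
Fix one position: (14-1)! = 6227020800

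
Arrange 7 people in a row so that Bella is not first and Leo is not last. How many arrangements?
By inclusion-exclusion: 7! - 2×(7-1)! + (7-2)! = 5040 - 1440 + 120 = 3720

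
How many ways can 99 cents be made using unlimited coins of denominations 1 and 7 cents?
Coefficient of x^99 in 1/(1-x^1) · 1/(1-x^7). Use j coins of 7 for j = 0..⌊99/7⌋ = 14, the rest in 1s: 14 + 1 = 15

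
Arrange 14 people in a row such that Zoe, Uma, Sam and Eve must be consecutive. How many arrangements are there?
Treat the 4 as one block: (14-4+1)! × 4! = 39916800 × 24 = 958003200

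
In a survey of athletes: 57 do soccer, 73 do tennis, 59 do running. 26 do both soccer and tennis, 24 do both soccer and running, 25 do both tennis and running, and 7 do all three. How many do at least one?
|A∪B∪C| = 57+73+59-26-24-25+7 = 121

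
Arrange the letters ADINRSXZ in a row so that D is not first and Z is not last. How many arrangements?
By inclusion-exclusion: 8! - 2×(8-1)! + (8-2)! = 40320 - 10080 + 720 = 30960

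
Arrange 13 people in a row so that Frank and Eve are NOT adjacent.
Total - adjacent = 13! - (13-1)!×2 = 6227020800 - 958003200 = 5269017600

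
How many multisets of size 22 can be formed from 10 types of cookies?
C(22+10-1, 10-1) = C(31, 9) = 20160075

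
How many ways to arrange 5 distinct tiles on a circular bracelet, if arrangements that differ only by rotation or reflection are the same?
(5-1)!/2 = 24/2 = 12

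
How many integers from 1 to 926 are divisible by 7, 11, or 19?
⌊926/7⌋+⌊926/11⌋+⌊926/19⌋ - ⌊926/77⌋-⌊926/133⌋-⌊926/209⌋ + ⌊926/1463⌋ = 132+84+48 - 12-6-4 + 0 = 242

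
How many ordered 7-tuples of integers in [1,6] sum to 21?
Coefficient of x^21 in (x + x² + ... + x^6)^7. By inclusion-exclusion on dice exceeding 6: Σ_j (-1)^j C(7,j)·C(21-1-6j, 6) = C(7,0)·C(20,6) - C(7,1)·C(14,6) + C(7,2)·C(8,6) = 1·38760 - 7·3003 + 21·28 = 18327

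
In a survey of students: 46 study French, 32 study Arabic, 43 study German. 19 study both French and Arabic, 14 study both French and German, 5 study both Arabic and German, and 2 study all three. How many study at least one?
|A∪B∪C| = 46+32+43-19-14-5+2 = 85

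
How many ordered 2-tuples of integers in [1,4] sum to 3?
Coefficient of x^3 in (x + x² + ... + x^4)^2. By inclusion-exclusion on dice exceeding 4: Σ_j (-1)^j C(2,j)·C(3-1-4j, 1) = C(2,0)·C(2,1) = 1·2 = 2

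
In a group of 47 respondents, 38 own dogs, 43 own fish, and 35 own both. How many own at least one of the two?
|A∪B| = |A| + |B| - |A∩B| = 38 + 43 - 35 = 46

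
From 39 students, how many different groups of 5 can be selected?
C(39,5) = 39!/(5!×34!) = 575757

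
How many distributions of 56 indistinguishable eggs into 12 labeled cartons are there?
C(56+12-1, 12-1) = C(67, 11) = 1285063345176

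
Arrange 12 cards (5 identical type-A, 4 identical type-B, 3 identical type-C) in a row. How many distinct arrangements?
12! / (5! × 4! × 3!) = 27720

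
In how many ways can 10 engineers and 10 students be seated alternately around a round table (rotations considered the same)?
Fix one of the engineers: (10-1)! ways for the remaining engineers, × 10! ways for the students = 362880 × 3628800 = 1316818944000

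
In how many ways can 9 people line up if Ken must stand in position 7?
Fix one position: (9-1)! = 40320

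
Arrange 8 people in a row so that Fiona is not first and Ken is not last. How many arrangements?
By inclusion-exclusion: 8! - 2×(8-1)! + (8-2)! = 40320 - 10080 + 720 = 30960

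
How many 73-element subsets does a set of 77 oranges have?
C(77,73) = 77!/(73!×4!) = 1353275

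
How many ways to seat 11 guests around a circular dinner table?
Circular: fix one position, arrange the rest. (11-1)! = 3628800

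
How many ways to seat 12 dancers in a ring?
Circular: fix one position, arrange the rest. (12-1)! = 39916800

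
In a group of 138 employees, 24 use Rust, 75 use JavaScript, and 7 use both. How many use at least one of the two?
|A∪B| = |A| + |B| - |A∩B| = 24 + 75 - 7 = 92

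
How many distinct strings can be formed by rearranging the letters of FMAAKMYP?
8! / (1! × 2! × 1! × 1! × 1! × 2!) = 10080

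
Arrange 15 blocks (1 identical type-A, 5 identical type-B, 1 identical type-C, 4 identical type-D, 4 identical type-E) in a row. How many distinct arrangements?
15! / (1! × 5! × 1! × 4! × 4!) = 18918900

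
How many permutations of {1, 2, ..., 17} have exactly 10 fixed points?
Choose the 10 fixed points C(17,10) = 19448, derange the rest: !7 = Σ_{j=0}^{7} (-1)^j·7!/j! = 5040 - 5040 + 2520 - 840 + 210 - 42 + 7 - 1 = 1854. Product = 19448 × 1854 = 36056592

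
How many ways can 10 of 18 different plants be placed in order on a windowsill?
P(18,10) = 18!/(18-10)! = 158789030400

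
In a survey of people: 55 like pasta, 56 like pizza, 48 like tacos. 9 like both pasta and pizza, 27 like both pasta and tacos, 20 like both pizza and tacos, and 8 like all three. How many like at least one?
|A∪B∪C| = 55+56+48-9-27-20+8 = 111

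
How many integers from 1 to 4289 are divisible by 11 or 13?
⌊4289/11⌋ + ⌊4289/13⌋ - ⌊4289/143⌋ = 389 + 329 - 29 = 689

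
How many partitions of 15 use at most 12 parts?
By conjugation, equals partitions of 15 into parts ≤ 12. Let r_j(i) = number of partitions of i into parts ≤ j, for i = 0..15. r_1(i) = 1 for all i; r_j(i) = r_{j-1}(i) + r_j(i-j). Rows j = 2..12: ≤2: 1 1 2 2 3 3 4 4 5 5 6 6 7 7 8 8; ≤3: 1 1 2 3 4 5 7 8 10 12 14 16 19 21 24 27; ≤4: 1 1 2 3 5 6 9 11 15 18 23 27 34 39 47 54; ≤5: 1 1 2 3 5 7 10 13 18 23 30 37 47 57 70 84; ≤6: 1 1 2 3 5 7 11 14 20 26 35 44 58 71 90 110; ≤7: 1 1 2 3 5 7 11 15 21 28 38 49 65 82 105 131; ≤8: 1 1 2 3 5 7 11 15 22 29 40 52 70 89 116 146; ≤9: 1 1 2 3 5 7 11 15 22 30 41 54 73 94 123 157; ≤10: 1 1 2 3 5 7 11 15 22 30 42 55 75 97 128 164; ≤11: 1 1 2 3 5 7 11 15 22 30 42 56 76 99 131 169; ≤12: 1 1 2 3 5 7 11 15 22 30 42 56 77 100 133 172. r_12(15) = 172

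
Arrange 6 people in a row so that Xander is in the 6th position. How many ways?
Fix one position: (6-1)! = 120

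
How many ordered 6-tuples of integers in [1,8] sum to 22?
Coefficient of x^22 in (x + x² + ... + x^8)^6. By inclusion-exclusion on dice exceeding 8: Σ_j (-1)^j C(6,j)·C(22-1-8j, 5) = C(6,0)·C(21,5) - C(6,1)·C(13,5) + C(6,2)·C(5,5) = 1·20349 - 6·1287 + 15·1 = 12642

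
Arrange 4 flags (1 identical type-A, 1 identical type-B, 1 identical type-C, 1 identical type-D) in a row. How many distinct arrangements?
4! / (1! × 1! × 1! × 1!) = 24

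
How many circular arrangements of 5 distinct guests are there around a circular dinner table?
Circular: fix one position, arrange the rest. (5-1)! = 24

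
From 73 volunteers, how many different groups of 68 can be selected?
C(73,68) = 73!/(68!×5!) = 15020334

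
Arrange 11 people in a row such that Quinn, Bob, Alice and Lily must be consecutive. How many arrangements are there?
Treat the 4 as one block: (11-4+1)! × 4! = 40320 × 24 = 967680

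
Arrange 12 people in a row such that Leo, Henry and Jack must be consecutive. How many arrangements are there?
Treat the 3 as one block: (12-3+1)! × 3! = 3628800 × 6 = 21772800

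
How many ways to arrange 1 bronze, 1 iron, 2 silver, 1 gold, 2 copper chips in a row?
7! / (1! × 1! × 2! × 1! × 2!) = 1260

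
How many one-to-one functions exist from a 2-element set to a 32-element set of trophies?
P(32,2) = 32!/(32-2)! = 992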